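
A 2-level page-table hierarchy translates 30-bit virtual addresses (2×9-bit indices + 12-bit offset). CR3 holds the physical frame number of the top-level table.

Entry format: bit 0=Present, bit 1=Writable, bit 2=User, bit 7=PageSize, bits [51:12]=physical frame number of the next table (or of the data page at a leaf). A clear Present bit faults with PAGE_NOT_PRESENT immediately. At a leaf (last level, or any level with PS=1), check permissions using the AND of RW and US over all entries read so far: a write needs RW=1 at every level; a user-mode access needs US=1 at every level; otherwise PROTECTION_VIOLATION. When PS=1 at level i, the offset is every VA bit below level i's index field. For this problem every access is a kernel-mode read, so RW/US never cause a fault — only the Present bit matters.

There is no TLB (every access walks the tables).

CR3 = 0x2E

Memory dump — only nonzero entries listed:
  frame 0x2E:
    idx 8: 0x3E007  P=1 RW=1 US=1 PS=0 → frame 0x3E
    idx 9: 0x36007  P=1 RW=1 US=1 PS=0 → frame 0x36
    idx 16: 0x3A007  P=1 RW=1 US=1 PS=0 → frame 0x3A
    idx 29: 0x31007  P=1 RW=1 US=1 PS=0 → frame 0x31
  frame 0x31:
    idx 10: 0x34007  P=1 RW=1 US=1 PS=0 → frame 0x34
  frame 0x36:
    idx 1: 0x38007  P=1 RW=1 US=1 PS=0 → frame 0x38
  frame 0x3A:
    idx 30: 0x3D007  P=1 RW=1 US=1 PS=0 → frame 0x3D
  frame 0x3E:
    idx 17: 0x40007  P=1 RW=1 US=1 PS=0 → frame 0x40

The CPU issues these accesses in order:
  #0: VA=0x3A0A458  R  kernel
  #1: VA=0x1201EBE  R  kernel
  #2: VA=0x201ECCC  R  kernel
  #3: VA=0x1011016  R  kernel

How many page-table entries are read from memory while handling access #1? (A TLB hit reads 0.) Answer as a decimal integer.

Trace:
#0 VA=0x3A0A458 (r,kernel):
  [0] read 0x2E idx=29: raw=0x31007 flags P=1 W=1 U=1 S=0
  [1] read 0x31 idx=10: raw=0x34007 flags P=1 W=1 U=1 S=0
  ⇒ phys 0x34458  [2 reads]
#1 VA=0x1201EBE (r,kernel):
  [0] read 0x2E idx=9: raw=0x36007 flags P=1 W=1 U=1 S=0
  [1] read 0x36 idx=1: raw=0x38007 flags P=1 W=1 U=1 S=0
  ⇒ phys 0x38EBE  [2 reads]
#2 VA=0x201ECCC (r,kernel):
  [0] read 0x2E idx=16: raw=0x3A007 flags P=1 W=1 U=1 S=0
  [1] read 0x3A idx=30: raw=0x3D007 flags P=1 W=1 U=1 S=0
  ⇒ phys 0x3DCCC  [2 reads]
#3 VA=0x1011016 (r,kernel):
  [0] read 0x2E idx=8: raw=0x3E007 flags P=1 W=1 U=1 S=0
  [1] read 0x3E idx=17: raw=0x40007 flags P=1 W=1 U=1 S=0
  ⇒ phys 0x40016  [2 reads]

Entries read for #1: 2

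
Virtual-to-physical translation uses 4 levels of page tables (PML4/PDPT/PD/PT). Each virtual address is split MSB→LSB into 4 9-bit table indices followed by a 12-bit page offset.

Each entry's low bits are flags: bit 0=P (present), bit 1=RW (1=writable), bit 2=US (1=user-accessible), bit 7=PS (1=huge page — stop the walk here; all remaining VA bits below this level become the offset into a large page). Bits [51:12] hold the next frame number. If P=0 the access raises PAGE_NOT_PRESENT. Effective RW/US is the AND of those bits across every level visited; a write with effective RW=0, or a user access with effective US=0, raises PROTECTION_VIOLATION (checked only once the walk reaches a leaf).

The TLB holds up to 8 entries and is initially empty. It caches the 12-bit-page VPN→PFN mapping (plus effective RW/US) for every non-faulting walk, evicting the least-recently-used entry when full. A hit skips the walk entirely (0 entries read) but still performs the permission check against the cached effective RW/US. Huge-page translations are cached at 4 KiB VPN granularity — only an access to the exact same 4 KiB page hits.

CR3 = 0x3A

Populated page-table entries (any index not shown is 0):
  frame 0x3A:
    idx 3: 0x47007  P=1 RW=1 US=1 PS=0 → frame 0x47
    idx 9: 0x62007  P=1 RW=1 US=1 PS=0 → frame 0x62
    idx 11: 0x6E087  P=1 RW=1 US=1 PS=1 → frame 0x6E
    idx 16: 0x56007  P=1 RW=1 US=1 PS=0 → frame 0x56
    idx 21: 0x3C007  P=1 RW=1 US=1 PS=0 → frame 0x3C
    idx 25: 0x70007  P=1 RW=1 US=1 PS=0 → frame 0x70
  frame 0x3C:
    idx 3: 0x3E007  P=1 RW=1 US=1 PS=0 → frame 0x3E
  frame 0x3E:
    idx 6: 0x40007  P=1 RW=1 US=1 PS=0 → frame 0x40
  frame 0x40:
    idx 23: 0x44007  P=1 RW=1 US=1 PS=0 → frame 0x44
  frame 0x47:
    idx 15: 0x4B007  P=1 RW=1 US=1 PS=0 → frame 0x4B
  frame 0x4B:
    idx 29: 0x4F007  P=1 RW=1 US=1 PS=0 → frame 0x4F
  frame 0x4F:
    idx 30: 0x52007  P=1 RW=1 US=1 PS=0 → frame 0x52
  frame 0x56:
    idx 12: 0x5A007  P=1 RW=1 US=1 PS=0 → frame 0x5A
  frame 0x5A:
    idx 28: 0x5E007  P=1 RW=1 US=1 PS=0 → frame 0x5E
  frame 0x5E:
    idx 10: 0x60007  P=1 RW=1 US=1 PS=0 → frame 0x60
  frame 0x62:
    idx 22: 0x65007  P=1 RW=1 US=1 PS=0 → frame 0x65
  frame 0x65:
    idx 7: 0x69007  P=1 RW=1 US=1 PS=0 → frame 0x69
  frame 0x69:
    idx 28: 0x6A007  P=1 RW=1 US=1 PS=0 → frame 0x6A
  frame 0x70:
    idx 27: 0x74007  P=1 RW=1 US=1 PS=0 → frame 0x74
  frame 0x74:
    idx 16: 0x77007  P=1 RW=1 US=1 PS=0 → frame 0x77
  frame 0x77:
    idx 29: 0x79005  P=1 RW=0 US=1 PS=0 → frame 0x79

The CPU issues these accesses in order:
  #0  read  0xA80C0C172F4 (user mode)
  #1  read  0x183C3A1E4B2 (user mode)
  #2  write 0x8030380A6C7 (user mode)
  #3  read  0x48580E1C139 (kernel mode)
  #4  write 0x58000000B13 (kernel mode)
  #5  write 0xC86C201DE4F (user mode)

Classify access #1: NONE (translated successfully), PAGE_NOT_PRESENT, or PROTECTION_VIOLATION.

Trace:
#0 VA=0xA80C0C172F4 (r,user):
  L0 @0x3A[21] → 0x3C007  P=1,RW=1,US=1,PS=0
  L1 @0x3C[3] → 0x3E007  P=1,RW=1,US=1,PS=0
  L2 @0x3E[6] → 0x40007  P=1,RW=1,US=1,PS=0
  L3 @0x40[23] → 0x44007  P=1,RW=1,US=1,PS=0
  ⇒ phys 0x442F4  [4 reads]
#1 VA=0x183C3A1E4B2 (r,user):
  L0 @0x3A[3] → 0x47007  P=1,RW=1,US=1,PS=0
  L1 @0x47[15] → 0x4B007  P=1,RW=1,US=1,PS=0
  L2 @0x4B[29] → 0x4F007  P=1,RW=1,US=1,PS=0
  L3 @0x4F[30] → 0x52007  P=1,RW=1,US=1,PS=0
  ⇒ phys 0x524B2  [4 reads]
#2 VA=0x8030380A6C7 (w,user):
  L0 @0x3A[16] → 0x56007  P=1,RW=1,US=1,PS=0
  L1 @0x56[12] → 0x5A007  P=1,RW=1,US=1,PS=0
  L2 @0x5A[28] → 0x5E007  P=1,RW=1,US=1,PS=0
  L3 @0x5E[10] → 0x60007  P=1,RW=1,US=1,PS=0
  ⇒ phys 0x606C7  [4 reads]
#3 VA=0x48580E1C139 (r,kernel):
  L0 @0x3A[9] → 0x62007  P=1,RW=1,US=1,PS=0
  L1 @0x62[22] → 0x65007  P=1,RW=1,US=1,PS=0
  L2 @0x65[7] → 0x69007  P=1,RW=1,US=1,PS=0
  L3 @0x69[28] → 0x6A007  P=1,RW=1,US=1,PS=0
  ⇒ phys 0x6A139  [4 reads]
#4 VA=0x58000000B13 (w,kernel):
  L0 @0x3A[11] → 0x6E087  P=1,RW=1,US=1,PS=1
  ⇒ phys 0x6EB13 (huge @L0)  [1 reads]
#5 VA=0xC86C201DE4F (w,user):
  L0 @0x3A[25] → 0x70007  P=1,RW=1,US=1,PS=0
  L1 @0x70[27] → 0x74007  P=1,RW=1,US=1,PS=0
  L2 @0x74[16] → 0x77007  P=1,RW=1,US=1,PS=0
  L3 @0x77[29] → 0x79005  P=1,RW=0,US=1,PS=0
  ✗ PROTECTION_VIOLATION  [4 reads]

Access #1 fault: NONE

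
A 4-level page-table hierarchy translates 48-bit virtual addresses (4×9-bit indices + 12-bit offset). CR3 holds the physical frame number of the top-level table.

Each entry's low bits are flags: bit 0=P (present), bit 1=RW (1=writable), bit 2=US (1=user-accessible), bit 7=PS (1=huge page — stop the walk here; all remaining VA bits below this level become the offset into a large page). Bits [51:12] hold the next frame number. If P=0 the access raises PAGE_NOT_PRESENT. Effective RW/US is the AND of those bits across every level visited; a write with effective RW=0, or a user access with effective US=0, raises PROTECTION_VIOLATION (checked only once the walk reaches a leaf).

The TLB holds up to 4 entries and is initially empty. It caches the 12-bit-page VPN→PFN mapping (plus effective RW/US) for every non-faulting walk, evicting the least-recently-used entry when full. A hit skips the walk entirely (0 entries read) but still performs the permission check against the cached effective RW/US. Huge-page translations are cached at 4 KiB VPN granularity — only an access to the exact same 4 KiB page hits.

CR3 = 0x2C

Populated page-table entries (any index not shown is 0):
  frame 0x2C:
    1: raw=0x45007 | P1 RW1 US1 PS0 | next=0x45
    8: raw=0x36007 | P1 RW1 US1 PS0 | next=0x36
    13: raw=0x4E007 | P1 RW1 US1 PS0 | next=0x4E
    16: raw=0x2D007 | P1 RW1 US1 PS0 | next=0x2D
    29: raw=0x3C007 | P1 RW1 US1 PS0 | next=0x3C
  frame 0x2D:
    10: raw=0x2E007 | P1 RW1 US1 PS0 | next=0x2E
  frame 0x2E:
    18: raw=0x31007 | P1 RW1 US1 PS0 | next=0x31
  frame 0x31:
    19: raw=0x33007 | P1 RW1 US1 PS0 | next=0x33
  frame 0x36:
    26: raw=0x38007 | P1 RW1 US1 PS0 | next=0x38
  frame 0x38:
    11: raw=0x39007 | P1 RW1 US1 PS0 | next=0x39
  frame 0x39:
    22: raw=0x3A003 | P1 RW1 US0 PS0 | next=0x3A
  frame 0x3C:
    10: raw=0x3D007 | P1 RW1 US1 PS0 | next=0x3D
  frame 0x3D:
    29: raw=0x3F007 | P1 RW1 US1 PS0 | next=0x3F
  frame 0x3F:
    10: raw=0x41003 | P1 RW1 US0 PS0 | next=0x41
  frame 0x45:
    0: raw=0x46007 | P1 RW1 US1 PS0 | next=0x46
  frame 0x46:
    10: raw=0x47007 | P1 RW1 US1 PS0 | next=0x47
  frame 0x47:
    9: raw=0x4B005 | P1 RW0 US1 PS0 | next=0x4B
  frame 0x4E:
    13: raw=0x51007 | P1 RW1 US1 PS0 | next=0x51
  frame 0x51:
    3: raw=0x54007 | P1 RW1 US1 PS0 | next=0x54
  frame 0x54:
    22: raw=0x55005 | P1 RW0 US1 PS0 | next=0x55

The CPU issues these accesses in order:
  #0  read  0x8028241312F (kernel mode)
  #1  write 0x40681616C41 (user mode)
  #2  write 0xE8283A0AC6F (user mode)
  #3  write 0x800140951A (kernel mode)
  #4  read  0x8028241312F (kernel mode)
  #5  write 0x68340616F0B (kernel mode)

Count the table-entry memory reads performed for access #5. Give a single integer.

Walk each access:
#0 VA=0x8028241312F (r,kernel):
  [0] read 0x2C idx=16: raw=0x2D007 flags P=1 W=1 U=1 S=0
  [1] read 0x2D idx=10: raw=0x2E007 flags P=1 W=1 U=1 S=0
  [2] read 0x2E idx=18: raw=0x31007 flags P=1 W=1 U=1 S=0
  [3] read 0x31 idx=19: raw=0x33007 flags P=1 W=1 U=1 S=0
  ✓ 0x3312F  — 4 lookups
#1 VA=0x40681616C41 (w,user):
  [0] read 0x2C idx=8: raw=0x36007 flags P=1 W=1 U=1 S=0
  [1] read 0x36 idx=26: raw=0x38007 flags P=1 W=1 U=1 S=0
  [2] read 0x38 idx=11: raw=0x39007 flags P=1 W=1 U=1 S=0
  [3] read 0x39 idx=22: raw=0x3A003 flags P=1 W=1 U=0 S=0
  ✗ PROTECTION_VIOLATION  [4 reads]
#2 VA=0xE8283A0AC6F (w,user):
  [0] read 0x2C idx=29: raw=0x3C007 flags P=1 W=1 U=1 S=0
  [1] read 0x3C idx=10: raw=0x3D007 flags P=1 W=1 U=1 S=0
  [2] read 0x3D idx=29: raw=0x3F007 flags P=1 W=1 U=1 S=0
  [3] read 0x3F idx=10: raw=0x41003 flags P=1 W=1 U=0 S=0
  ✗ PROTECTION_VIOLATION  [4 reads]
#3 VA=0x800140951A (w,kernel):
  [0] read 0x2C idx=1: raw=0x45007 flags P=1 W=1 U=1 S=0
  [1] read 0x45 idx=0: raw=0x46007 flags P=1 W=1 U=1 S=0
  [2] read 0x46 idx=10: raw=0x47007 flags P=1 W=1 U=1 S=0
  [3] read 0x47 idx=9: raw=0x4B005 flags P=1 W=0 U=1 S=0
  ✗ PROTECTION_VIOLATION  [4 reads]
#4 VA=0x8028241312F (r,kernel):
  TLB hit vpn=0x80282413 → PA=0x3312F
#5 VA=0x68340616F0B (w,kernel):
  [0] read 0x2C idx=13: raw=0x4E007 flags P=1 W=1 U=1 S=0
  [1] read 0x4E idx=13: raw=0x51007 flags P=1 W=1 U=1 S=0
  [2] read 0x51 idx=3: raw=0x54007 flags P=1 W=1 U=1 S=0
  [3] read 0x54 idx=22: raw=0x55005 flags P=1 W=0 U=1 S=0
  ✗ PROTECTION_VIOLATION  [4 reads]

Entries read for #5: 4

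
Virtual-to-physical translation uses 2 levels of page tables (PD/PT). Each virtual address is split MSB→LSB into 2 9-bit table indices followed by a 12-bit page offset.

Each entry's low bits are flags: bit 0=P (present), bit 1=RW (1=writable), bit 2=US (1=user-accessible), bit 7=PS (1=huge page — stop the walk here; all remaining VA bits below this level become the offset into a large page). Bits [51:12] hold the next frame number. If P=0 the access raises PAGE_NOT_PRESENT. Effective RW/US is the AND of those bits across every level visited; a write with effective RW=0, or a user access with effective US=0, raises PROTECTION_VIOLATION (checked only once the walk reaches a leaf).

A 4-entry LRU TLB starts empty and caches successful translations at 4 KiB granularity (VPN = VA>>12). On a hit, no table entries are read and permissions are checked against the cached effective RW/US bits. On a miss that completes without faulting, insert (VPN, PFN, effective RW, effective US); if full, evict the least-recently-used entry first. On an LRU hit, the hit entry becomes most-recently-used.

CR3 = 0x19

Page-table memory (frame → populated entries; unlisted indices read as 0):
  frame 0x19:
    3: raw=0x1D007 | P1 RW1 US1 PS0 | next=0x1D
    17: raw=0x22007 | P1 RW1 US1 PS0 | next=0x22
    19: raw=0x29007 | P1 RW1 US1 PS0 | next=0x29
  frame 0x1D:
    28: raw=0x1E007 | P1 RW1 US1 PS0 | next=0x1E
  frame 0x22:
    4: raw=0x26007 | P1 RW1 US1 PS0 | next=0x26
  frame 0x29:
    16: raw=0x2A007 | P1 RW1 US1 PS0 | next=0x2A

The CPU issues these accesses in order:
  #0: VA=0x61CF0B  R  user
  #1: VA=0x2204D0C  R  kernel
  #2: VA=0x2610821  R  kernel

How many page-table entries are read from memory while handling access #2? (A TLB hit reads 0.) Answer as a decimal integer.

Per-access translation:
#0 VA=0x61CF0B (r,user):
  L0: frame=0x19 idx=3 entry=0x1D007 [P=1 RW=1 US=1 PS=0]
  L1: frame=0x1D idx=28 entry=0x1E007 [P=1 RW=1 US=1 PS=0]
  ✓ 0x1EF0B  — 2 lookups
#1 VA=0x2204D0C (r,kernel):
  L0: frame=0x19 idx=17 entry=0x22007 [P=1 RW=1 US=1 PS=0]
  L1: frame=0x22 idx=4 entry=0x26007 [P=1 RW=1 US=1 PS=0]
  ✓ 0x26D0C  — 2 lookups
#2 VA=0x2610821 (r,kernel):
  L0: frame=0x19 idx=19 entry=0x29007 [P=1 RW=1 US=1 PS=0]
  L1: frame=0x29 idx=16 entry=0x2A007 [P=1 RW=1 US=1 PS=0]
  ✓ 0x2A821  — 2 lookups

Entries read for #2: 2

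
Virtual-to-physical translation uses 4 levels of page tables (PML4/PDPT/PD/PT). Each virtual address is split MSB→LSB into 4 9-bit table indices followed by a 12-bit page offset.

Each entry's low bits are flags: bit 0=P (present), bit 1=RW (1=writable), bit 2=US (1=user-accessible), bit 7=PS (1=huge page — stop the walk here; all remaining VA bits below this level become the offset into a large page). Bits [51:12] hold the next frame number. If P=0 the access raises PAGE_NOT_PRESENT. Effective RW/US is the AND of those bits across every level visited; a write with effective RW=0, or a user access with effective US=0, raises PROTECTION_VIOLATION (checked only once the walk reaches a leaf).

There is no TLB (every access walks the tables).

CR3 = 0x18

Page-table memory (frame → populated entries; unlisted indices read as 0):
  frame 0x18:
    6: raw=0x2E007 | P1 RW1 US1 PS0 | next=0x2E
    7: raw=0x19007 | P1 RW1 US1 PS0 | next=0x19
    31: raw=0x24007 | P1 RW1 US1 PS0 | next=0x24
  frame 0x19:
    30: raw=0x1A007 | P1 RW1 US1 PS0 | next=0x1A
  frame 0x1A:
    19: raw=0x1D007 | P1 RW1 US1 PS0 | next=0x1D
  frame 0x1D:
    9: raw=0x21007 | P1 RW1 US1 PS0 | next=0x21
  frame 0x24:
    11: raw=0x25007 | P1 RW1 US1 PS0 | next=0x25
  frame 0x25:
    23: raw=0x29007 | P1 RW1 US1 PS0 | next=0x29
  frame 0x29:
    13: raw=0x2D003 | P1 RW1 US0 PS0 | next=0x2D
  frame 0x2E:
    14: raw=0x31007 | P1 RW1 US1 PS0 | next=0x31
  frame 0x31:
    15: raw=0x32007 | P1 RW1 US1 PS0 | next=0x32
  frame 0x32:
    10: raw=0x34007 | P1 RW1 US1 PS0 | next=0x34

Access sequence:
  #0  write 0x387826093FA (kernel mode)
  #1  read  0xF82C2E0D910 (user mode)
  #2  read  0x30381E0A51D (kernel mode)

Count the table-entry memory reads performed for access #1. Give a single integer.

Walk each access:
#0 VA=0x387826093FA (w,kernel):
  L0: frame=0x18 idx=7 entry=0x19007 [P=1 RW=1 US=1 PS=0]
  L1: frame=0x19 idx=30 entry=0x1A007 [P=1 RW=1 US=1 PS=0]
  L2: frame=0x1A idx=19 entry=0x1D007 [P=1 RW=1 US=1 PS=0]
  L3: frame=0x1D idx=9 entry=0x21007 [P=1 RW=1 US=1 PS=0]
  ⇒ phys 0x213FA  [4 reads]
#1 VA=0xF82C2E0D910 (r,user):
  L0: frame=0x18 idx=31 entry=0x24007 [P=1 RW=1 US=1 PS=0]
  L1: frame=0x24 idx=11 entry=0x25007 [P=1 RW=1 US=1 PS=0]
  L2: frame=0x25 idx=23 entry=0x29007 [P=1 RW=1 US=1 PS=0]
  L3: frame=0x29 idx=13 entry=0x2D003 [P=1 RW=1 US=0 PS=0]
  ⇒ fault: PROTECTION_VIOLATION  — 4 lookups
#2 VA=0x30381E0A51D (r,kernel):
  L0: frame=0x18 idx=6 entry=0x2E007 [P=1 RW=1 US=1 PS=0]
  L1: frame=0x2E idx=14 entry=0x31007 [P=1 RW=1 US=1 PS=0]
  L2: frame=0x31 idx=15 entry=0x32007 [P=1 RW=1 US=1 PS=0]
  L3: frame=0x32 idx=10 entry=0x34007 [P=1 RW=1 US=1 PS=0]
  ⇒ phys 0x3451D  [4 reads]

Entries read for #1: 4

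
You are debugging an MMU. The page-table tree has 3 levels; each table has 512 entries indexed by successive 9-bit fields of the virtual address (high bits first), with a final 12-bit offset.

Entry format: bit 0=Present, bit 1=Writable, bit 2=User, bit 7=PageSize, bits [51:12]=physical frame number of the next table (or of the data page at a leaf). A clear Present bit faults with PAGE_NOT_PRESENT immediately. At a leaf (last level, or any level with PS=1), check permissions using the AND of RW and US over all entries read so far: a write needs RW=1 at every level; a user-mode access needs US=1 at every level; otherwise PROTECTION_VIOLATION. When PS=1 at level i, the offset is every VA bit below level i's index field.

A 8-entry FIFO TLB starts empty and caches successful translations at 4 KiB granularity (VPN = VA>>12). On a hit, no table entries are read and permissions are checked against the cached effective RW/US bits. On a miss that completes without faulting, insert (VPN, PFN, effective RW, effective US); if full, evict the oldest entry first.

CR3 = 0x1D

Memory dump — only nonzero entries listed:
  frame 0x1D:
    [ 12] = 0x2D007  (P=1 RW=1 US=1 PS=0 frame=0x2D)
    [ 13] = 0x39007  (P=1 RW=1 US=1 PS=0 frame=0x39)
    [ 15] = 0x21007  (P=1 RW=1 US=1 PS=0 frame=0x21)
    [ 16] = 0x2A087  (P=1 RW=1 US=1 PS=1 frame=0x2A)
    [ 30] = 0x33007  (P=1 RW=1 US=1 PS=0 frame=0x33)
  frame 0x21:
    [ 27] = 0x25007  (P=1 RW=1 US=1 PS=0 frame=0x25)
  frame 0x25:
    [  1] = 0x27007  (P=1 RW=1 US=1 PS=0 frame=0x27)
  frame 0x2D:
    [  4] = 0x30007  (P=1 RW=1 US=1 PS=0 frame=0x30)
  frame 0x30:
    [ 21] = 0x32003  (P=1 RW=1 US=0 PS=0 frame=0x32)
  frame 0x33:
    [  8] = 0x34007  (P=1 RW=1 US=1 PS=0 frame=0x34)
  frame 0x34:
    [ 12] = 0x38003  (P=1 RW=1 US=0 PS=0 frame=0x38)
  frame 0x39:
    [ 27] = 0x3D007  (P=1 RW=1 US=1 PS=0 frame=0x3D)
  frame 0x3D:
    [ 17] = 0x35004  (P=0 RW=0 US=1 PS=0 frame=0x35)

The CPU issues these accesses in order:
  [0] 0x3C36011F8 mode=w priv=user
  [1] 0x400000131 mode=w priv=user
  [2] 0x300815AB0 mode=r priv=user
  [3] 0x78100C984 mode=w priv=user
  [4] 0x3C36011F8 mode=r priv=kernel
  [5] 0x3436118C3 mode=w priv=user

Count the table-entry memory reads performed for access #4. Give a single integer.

Trace:
#0 VA=0x3C36011F8 (w,user):
  L0 @0x1D[15] → 0x21007  P=1,RW=1,US=1,PS=0
  L1 @0x21[27] → 0x25007  P=1,RW=1,US=1,PS=0
  L2 @0x25[1] → 0x27007  P=1,RW=1,US=1,PS=0
  ⇒ phys 0x271F8  [3 reads]
#1 VA=0x400000131 (w,user):
  L0 @0x1D[16] → 0x2A087  P=1,RW=1,US=1,PS=1
  ⇒ phys 0x2A131 (huge @L0)  [1 reads]
#2 VA=0x300815AB0 (r,user):
  L0 @0x1D[12] → 0x2D007  P=1,RW=1,US=1,PS=0
  L1 @0x2D[4] → 0x30007  P=1,RW=1,US=1,PS=0
  L2 @0x30[21] → 0x32003  P=1,RW=1,US=0,PS=0
  → PROTECTION_VIOLATION  (3 entries read)
#3 VA=0x78100C984 (w,user):
  L0 @0x1D[30] → 0x33007  P=1,RW=1,US=1,PS=0
  L1 @0x33[8] → 0x34007  P=1,RW=1,US=1,PS=0
  L2 @0x34[12] → 0x38003  P=1,RW=1,US=0,PS=0
  → PROTECTION_VIOLATION  (3 entries read)
#4 VA=0x3C36011F8 (r,kernel):
  TLB hit vpn=0x3C3601 → PA=0x271F8
#5 VA=0x3436118C3 (w,user):
  L0 @0x1D[13] → 0x39007  P=1,RW=1,US=1,PS=0
  L1 @0x39[27] → 0x3D007  P=1,RW=1,US=1,PS=0
  L2 @0x3D[17] → 0x35004  P=0,RW=0,US=1,PS=0
  → PAGE_NOT_PRESENT  (3 entries read)

Entries read for #4: 0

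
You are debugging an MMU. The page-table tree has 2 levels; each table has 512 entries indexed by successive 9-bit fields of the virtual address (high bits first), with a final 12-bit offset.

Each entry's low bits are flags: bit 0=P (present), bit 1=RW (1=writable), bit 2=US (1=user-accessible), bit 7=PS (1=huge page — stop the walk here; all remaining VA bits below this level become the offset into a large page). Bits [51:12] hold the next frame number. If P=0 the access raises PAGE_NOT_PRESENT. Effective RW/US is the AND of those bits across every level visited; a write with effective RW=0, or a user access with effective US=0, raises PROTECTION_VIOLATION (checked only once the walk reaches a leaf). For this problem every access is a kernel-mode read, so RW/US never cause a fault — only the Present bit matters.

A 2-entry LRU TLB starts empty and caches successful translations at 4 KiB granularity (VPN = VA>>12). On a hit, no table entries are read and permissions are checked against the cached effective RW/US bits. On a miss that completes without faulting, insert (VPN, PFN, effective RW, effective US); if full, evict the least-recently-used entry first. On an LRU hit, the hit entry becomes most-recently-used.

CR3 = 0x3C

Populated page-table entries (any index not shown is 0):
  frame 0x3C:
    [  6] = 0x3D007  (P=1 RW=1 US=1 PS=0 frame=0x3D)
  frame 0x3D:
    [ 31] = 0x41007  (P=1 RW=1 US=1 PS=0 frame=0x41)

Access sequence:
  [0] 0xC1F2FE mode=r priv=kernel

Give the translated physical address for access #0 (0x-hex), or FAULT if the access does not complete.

Walk each access:
#0 VA=0xC1F2FE (r,kernel):
  [0] read 0x3C idx=6: raw=0x3D007 flags P=1 W=1 U=1 S=0
  [1] read 0x3D idx=31: raw=0x41007 flags P=1 W=1 U=1 S=0
  ⇒ phys 0x412FE  [2 reads]

Access #0 PA: 0x412FE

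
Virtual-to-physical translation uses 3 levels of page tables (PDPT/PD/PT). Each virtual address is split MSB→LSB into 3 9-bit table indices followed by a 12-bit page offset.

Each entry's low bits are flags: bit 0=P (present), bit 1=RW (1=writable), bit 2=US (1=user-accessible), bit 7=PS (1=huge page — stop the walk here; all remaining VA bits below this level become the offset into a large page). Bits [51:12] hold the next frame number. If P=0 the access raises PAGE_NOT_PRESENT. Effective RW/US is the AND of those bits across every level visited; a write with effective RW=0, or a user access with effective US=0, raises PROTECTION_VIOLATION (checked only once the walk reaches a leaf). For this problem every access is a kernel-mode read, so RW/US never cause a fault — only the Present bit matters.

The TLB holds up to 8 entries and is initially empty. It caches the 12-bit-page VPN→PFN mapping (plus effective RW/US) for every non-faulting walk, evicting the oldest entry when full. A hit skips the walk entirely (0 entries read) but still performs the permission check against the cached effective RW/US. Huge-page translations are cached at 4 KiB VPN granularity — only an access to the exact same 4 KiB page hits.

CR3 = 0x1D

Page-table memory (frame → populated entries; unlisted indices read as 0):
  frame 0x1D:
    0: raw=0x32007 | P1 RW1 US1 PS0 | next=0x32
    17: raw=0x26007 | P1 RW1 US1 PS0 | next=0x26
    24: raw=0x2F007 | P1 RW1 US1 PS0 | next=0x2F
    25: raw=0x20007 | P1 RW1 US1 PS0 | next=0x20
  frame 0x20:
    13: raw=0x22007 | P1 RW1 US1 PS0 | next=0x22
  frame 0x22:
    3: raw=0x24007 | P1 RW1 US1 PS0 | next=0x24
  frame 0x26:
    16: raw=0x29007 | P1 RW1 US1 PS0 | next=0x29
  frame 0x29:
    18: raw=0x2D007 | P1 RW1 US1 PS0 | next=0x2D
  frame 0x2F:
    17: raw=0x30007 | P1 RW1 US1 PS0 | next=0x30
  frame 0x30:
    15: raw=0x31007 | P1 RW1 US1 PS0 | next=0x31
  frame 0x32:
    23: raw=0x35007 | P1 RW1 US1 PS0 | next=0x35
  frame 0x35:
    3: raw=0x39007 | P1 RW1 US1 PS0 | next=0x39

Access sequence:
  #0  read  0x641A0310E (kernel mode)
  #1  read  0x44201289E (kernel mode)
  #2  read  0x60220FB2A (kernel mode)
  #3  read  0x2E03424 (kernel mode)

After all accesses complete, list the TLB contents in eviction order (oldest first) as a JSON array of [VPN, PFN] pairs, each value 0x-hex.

Per-access translation:
#0 VA=0x641A0310E (r,kernel):
  L0: frame=0x1D idx=25 entry=0x20007 [P=1 RW=1 US=1 PS=0]
  L1: frame=0x20 idx=13 entry=0x22007 [P=1 RW=1 US=1 PS=0]
  L2: frame=0x22 idx=3 entry=0x24007 [P=1 RW=1 US=1 PS=0]
  → PA=0x2410E  (3 entries read)
#1 VA=0x44201289E (r,kernel):
  L0: frame=0x1D idx=17 entry=0x26007 [P=1 RW=1 US=1 PS=0]
  L1: frame=0x26 idx=16 entry=0x29007 [P=1 RW=1 US=1 PS=0]
  L2: frame=0x29 idx=18 entry=0x2D007 [P=1 RW=1 US=1 PS=0]
  → PA=0x2D89E  (3 entries read)
#2 VA=0x60220FB2A (r,kernel):
  L0: frame=0x1D idx=24 entry=0x2F007 [P=1 RW=1 US=1 PS=0]
  L1: frame=0x2F idx=17 entry=0x30007 [P=1 RW=1 US=1 PS=0]
  L2: frame=0x30 idx=15 entry=0x31007 [P=1 RW=1 US=1 PS=0]
  → PA=0x31B2A  (3 entries read)
#3 VA=0x2E03424 (r,kernel):
  L0: frame=0x1D idx=0 entry=0x32007 [P=1 RW=1 US=1 PS=0]
  L1: frame=0x32 idx=23 entry=0x35007 [P=1 RW=1 US=1 PS=0]
  L2: frame=0x35 idx=3 entry=0x39007 [P=1 RW=1 US=1 PS=0]
  → PA=0x39424  (3 entries read)

TLB: [["0x641A03", "0x24"], ["0x442012", "0x2D"], ["0x60220F", "0x31"], ["0x2E03", "0x39"]]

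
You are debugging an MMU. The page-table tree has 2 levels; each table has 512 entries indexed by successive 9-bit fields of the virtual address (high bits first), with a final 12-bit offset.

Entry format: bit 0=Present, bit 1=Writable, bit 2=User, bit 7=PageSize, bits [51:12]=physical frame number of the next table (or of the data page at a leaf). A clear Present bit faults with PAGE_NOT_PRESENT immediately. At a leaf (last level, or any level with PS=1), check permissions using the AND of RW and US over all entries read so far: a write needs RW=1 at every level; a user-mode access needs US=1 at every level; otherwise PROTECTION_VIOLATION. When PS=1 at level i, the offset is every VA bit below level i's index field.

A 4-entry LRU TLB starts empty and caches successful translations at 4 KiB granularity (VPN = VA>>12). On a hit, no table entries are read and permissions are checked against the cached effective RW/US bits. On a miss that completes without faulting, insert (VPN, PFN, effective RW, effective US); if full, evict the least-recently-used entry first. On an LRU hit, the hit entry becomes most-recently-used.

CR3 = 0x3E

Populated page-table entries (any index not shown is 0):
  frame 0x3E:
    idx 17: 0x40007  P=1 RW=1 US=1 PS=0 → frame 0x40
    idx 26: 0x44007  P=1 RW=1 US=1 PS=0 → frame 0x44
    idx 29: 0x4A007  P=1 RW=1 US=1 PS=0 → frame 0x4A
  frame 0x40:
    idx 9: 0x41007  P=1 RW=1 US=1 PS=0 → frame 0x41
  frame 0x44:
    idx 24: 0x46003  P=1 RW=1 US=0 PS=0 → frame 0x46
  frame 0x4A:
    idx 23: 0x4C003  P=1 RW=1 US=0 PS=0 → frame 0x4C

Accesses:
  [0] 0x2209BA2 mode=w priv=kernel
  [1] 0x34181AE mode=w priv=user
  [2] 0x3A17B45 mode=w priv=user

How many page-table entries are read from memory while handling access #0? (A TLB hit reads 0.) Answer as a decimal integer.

Trace:
#0 VA=0x2209BA2 (w,kernel):
  lvl0: tbl 0x3E, slot 17 ⇒ 0x40007 (P1/RW1/US1/PS0)
  lvl1: tbl 0x40, slot 9 ⇒ 0x41007 (P1/RW1/US1/PS0)
  ✓ 0x41BA2  — 2 lookups
#1 VA=0x34181AE (w,user):
  lvl0: tbl 0x3E, slot 26 ⇒ 0x44007 (P1/RW1/US1/PS0)
  lvl1: tbl 0x44, slot 24 ⇒ 0x46003 (P1/RW1/US0/PS0)
  → PROTECTION_VIOLATION  (2 entries read)
#2 VA=0x3A17B45 (w,user):
  lvl0: tbl 0x3E, slot 29 ⇒ 0x4A007 (P1/RW1/US1/PS0)
  lvl1: tbl 0x4A, slot 23 ⇒ 0x4C003 (P1/RW1/US0/PS0)
  → PROTECTION_VIOLATION  (2 entries read)

Entries read for #0: 2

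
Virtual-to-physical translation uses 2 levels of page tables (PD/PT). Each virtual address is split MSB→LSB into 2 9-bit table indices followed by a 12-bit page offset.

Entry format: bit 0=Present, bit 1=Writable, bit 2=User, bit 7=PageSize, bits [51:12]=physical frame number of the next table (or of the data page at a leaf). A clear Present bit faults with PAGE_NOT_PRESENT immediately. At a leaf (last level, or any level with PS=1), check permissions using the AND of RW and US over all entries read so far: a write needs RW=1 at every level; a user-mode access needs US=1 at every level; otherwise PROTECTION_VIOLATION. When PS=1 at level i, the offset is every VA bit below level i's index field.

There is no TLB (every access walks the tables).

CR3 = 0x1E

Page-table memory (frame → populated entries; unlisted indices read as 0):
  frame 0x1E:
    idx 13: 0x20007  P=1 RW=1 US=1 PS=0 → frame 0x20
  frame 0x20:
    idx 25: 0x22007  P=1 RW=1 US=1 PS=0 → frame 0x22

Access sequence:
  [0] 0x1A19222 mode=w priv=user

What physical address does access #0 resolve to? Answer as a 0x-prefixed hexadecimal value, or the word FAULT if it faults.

Per-access translation:
#0 VA=0x1A19222 (w,user):
  [0] read 0x1E idx=13: raw=0x20007 flags P=1 W=1 U=1 S=0
  [1] read 0x20 idx=25: raw=0x22007 flags P=1 W=1 U=1 S=0
  → PA=0x22222  (2 entries read)

Access #0 PA: 0x22222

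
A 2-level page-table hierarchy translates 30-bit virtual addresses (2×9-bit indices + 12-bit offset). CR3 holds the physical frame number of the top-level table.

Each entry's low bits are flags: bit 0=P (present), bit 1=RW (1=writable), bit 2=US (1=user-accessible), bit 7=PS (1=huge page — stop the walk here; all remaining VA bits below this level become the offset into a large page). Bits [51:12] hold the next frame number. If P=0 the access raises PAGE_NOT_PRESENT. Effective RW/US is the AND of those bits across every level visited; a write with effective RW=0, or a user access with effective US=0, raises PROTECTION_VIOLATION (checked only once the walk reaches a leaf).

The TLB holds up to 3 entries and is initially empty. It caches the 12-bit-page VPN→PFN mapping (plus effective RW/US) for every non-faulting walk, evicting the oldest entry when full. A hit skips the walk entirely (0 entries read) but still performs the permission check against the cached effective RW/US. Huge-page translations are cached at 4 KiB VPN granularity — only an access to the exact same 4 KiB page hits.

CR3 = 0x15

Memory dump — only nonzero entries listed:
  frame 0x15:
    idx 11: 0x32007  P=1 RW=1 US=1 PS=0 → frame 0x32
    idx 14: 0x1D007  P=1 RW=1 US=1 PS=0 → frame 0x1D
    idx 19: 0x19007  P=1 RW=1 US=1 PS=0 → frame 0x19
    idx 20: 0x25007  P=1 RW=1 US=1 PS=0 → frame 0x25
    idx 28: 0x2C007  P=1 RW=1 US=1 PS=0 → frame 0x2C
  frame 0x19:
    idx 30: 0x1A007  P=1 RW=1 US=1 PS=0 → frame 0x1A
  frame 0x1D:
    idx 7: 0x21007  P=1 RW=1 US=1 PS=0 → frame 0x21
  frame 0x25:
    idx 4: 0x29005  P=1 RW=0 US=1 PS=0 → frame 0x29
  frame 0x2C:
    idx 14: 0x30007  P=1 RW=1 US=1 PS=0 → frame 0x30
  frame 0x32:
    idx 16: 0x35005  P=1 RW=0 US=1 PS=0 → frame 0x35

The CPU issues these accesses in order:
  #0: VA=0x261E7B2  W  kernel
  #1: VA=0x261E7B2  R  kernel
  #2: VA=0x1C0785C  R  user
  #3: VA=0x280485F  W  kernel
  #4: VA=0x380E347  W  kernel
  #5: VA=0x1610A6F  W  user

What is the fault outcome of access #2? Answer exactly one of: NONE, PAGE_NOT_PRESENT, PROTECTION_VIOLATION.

Per-access translation:
#0 VA=0x261E7B2 (w,kernel):
  L0: frame=0x15 idx=19 entry=0x19007 [P=1 RW=1 US=1 PS=0]
  L1: frame=0x19 idx=30 entry=0x1A007 [P=1 RW=1 US=1 PS=0]
  ✓ 0x1A7B2  — 2 lookups
#1 VA=0x261E7B2 (r,kernel):
  TLB hit vpn=0x261E → PA=0x1A7B2
#2 VA=0x1C0785C (r,user):
  L0: frame=0x15 idx=14 entry=0x1D007 [P=1 RW=1 US=1 PS=0]
  L1: frame=0x1D idx=7 entry=0x21007 [P=1 RW=1 US=1 PS=0]
  ✓ 0x2185C  — 2 lookups
#3 VA=0x280485F (w,kernel):
  L0: frame=0x15 idx=20 entry=0x25007 [P=1 RW=1 US=1 PS=0]
  L1: frame=0x25 idx=4 entry=0x29005 [P=1 RW=0 US=1 PS=0]
  ✗ PROTECTION_VIOLATION  [2 reads]
#4 VA=0x380E347 (w,kernel):
  L0: frame=0x15 idx=28 entry=0x2C007 [P=1 RW=1 US=1 PS=0]
  L1: frame=0x2C idx=14 entry=0x30007 [P=1 RW=1 US=1 PS=0]
  ✓ 0x30347  — 2 lookups
#5 VA=0x1610A6F (w,user):
  L0: frame=0x15 idx=11 entry=0x32007 [P=1 RW=1 US=1 PS=0]
  L1: frame=0x32 idx=16 entry=0x35005 [P=1 RW=0 US=1 PS=0]
  ✗ PROTECTION_VIOLATION  [2 reads]

Access #2 fault: NONE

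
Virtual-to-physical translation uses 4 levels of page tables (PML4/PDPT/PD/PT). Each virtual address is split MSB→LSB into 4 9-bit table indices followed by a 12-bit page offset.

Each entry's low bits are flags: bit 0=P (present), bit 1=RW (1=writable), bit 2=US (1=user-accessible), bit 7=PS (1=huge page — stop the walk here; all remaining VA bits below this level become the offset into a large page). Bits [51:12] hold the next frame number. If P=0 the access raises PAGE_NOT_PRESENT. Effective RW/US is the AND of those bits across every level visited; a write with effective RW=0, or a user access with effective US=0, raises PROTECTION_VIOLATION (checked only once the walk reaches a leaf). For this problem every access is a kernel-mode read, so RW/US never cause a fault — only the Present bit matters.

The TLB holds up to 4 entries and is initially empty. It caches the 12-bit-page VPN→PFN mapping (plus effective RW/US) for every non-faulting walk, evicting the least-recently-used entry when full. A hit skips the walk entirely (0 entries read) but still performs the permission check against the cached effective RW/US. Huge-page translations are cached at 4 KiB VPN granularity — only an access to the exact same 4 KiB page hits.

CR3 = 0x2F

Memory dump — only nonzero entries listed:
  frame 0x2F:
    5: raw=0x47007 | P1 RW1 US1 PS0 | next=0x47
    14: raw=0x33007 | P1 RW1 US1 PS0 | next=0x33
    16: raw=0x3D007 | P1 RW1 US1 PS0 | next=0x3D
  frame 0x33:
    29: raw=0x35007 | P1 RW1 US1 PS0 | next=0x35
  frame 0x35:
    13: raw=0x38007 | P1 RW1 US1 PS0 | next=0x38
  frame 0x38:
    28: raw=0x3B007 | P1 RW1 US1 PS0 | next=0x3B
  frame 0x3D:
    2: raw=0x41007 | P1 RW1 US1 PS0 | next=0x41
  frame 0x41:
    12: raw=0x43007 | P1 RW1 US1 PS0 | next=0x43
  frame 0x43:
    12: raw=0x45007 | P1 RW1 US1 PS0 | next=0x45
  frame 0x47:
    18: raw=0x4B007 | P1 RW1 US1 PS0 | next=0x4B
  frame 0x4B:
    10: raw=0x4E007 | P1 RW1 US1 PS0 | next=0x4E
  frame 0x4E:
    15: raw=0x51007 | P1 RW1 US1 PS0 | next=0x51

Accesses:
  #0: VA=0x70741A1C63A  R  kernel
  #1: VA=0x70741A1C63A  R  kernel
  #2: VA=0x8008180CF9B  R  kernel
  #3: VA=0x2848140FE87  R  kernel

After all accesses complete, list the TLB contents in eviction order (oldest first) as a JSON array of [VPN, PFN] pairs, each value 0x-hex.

Walk each access:
#0 VA=0x70741A1C63A (r,kernel):
  L0: frame=0x2F idx=14 entry=0x33007 [P=1 RW=1 US=1 PS=0]
  L1: frame=0x33 idx=29 entry=0x35007 [P=1 RW=1 US=1 PS=0]
  L2: frame=0x35 idx=13 entry=0x38007 [P=1 RW=1 US=1 PS=0]
  L3: frame=0x38 idx=28 entry=0x3B007 [P=1 RW=1 US=1 PS=0]
  → PA=0x3B63A  (4 entries read)
#1 VA=0x70741A1C63A (r,kernel):
  TLB hit vpn=0x70741A1C → PA=0x3B63A
#2 VA=0x8008180CF9B (r,kernel):
  L0: frame=0x2F idx=16 entry=0x3D007 [P=1 RW=1 US=1 PS=0]
  L1: frame=0x3D idx=2 entry=0x41007 [P=1 RW=1 US=1 PS=0]
  L2: frame=0x41 idx=12 entry=0x43007 [P=1 RW=1 US=1 PS=0]
  L3: frame=0x43 idx=12 entry=0x45007 [P=1 RW=1 US=1 PS=0]
  → PA=0x45F9B  (4 entries read)
#3 VA=0x2848140FE87 (r,kernel):
  L0: frame=0x2F idx=5 entry=0x47007 [P=1 RW=1 US=1 PS=0]
  L1: frame=0x47 idx=18 entry=0x4B007 [P=1 RW=1 US=1 PS=0]
  L2: frame=0x4B idx=10 entry=0x4E007 [P=1 RW=1 US=1 PS=0]
  L3: frame=0x4E idx=15 entry=0x51007 [P=1 RW=1 US=1 PS=0]
  → PA=0x51E87  (4 entries read)

TLB: [["0x70741A1C", "0x3B"], ["0x8008180C", "0x45"], ["0x2848140F", "0x51"]]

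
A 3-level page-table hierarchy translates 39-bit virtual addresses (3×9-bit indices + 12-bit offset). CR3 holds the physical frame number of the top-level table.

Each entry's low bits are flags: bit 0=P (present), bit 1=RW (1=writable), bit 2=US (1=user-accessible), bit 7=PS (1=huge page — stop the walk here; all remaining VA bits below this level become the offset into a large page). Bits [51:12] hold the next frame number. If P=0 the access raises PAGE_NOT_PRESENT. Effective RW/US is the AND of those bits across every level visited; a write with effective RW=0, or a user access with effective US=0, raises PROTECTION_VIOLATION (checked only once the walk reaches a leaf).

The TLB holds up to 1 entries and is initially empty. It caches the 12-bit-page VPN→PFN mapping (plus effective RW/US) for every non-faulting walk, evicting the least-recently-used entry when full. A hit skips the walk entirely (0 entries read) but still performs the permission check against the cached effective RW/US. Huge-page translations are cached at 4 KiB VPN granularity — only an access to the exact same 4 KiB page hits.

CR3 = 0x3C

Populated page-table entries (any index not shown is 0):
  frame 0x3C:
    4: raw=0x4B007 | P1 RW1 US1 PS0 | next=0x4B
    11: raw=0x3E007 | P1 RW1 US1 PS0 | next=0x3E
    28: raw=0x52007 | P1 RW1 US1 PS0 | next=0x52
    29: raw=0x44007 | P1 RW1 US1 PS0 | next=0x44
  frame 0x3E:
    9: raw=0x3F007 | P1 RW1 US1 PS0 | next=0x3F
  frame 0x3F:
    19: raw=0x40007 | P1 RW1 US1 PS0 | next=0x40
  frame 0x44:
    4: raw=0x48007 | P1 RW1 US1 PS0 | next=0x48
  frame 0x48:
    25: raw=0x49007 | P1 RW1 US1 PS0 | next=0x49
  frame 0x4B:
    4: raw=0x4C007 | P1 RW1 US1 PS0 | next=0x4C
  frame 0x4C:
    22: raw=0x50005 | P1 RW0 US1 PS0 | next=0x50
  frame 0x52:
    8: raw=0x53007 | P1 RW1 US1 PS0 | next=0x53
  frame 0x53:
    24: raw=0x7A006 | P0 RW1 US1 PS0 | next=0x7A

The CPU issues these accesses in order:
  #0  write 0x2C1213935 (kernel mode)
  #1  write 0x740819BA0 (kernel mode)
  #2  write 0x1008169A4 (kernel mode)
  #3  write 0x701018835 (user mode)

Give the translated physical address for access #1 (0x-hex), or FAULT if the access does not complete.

Walk each access:
#0 VA=0x2C1213935 (w,kernel):
  [0] read 0x3C idx=11: raw=0x3E007 flags P=1 W=1 U=1 S=0
  [1] read 0x3E idx=9: raw=0x3F007 flags P=1 W=1 U=1 S=0
  [2] read 0x3F idx=19: raw=0x40007 flags P=1 W=1 U=1 S=0
  → PA=0x40935  (3 entries read)
#1 VA=0x740819BA0 (w,kernel):
  [0] read 0x3C idx=29: raw=0x44007 flags P=1 W=1 U=1 S=0
  [1] read 0x44 idx=4: raw=0x48007 flags P=1 W=1 U=1 S=0
  [2] read 0x48 idx=25: raw=0x49007 flags P=1 W=1 U=1 S=0
  → PA=0x49BA0  (3 entries read)
#2 VA=0x1008169A4 (w,kernel):
  [0] read 0x3C idx=4: raw=0x4B007 flags P=1 W=1 U=1 S=0
  [1] read 0x4B idx=4: raw=0x4C007 flags P=1 W=1 U=1 S=0
  [2] read 0x4C idx=22: raw=0x50005 flags P=1 W=0 U=1 S=0
  ⇒ fault: PROTECTION_VIOLATION  — 3 lookups
#3 VA=0x701018835 (w,user):
  [0] read 0x3C idx=28: raw=0x52007 flags P=1 W=1 U=1 S=0
  [1] read 0x52 idx=8: raw=0x53007 flags P=1 W=1 U=1 S=0
  [2] read 0x53 idx=24: raw=0x7A006 flags P=0 W=1 U=1 S=0
  ⇒ fault: PAGE_NOT_PRESENT  — 3 lookups

Access #1 PA: 0x49BA0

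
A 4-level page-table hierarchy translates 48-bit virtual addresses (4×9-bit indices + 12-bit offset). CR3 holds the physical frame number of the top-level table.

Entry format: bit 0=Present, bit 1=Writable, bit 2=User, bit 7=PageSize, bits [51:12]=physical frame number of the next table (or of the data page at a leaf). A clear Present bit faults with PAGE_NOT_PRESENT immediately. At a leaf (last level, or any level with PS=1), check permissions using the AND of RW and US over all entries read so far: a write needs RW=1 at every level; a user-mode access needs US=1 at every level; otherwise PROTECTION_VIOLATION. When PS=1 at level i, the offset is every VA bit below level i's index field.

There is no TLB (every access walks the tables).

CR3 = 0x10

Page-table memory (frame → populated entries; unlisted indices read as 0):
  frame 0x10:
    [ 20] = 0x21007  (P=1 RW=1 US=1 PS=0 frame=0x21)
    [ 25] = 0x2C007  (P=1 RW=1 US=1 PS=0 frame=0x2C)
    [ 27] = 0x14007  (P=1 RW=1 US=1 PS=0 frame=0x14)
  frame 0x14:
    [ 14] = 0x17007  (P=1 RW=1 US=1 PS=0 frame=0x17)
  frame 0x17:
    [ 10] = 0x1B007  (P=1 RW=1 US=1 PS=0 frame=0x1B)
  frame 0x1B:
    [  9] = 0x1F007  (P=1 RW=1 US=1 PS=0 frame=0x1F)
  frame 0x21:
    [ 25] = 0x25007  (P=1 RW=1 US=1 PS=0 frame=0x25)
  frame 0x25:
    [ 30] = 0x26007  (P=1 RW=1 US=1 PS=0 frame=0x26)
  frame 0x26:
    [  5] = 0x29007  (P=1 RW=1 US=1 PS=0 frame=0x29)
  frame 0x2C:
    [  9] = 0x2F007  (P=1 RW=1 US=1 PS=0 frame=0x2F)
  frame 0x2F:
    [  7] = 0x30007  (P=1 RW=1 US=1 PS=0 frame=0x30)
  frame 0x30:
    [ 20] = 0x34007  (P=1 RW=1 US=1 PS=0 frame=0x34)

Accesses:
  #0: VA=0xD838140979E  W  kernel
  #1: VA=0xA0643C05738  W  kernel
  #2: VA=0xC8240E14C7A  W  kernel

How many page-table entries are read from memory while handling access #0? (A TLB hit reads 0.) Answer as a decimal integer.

Trace:
#0 VA=0xD838140979E (w,kernel):
  L0 @0x10[27] → 0x14007  P=1,RW=1,US=1,PS=0
  L1 @0x14[14] → 0x17007  P=1,RW=1,US=1,PS=0
  L2 @0x17[10] → 0x1B007  P=1,RW=1,US=1,PS=0
  L3 @0x1B[9] → 0x1F007  P=1,RW=1,US=1,PS=0
  → PA=0x1F79E  (4 entries read)
#1 VA=0xA0643C05738 (w,kernel):
  L0 @0x10[20] → 0x21007  P=1,RW=1,US=1,PS=0
  L1 @0x21[25] → 0x25007  P=1,RW=1,US=1,PS=0
  L2 @0x25[30] → 0x26007  P=1,RW=1,US=1,PS=0
  L3 @0x26[5] → 0x29007  P=1,RW=1,US=1,PS=0
  → PA=0x29738  (4 entries read)
#2 VA=0xC8240E14C7A (w,kernel):
  L0 @0x10[25] → 0x2C007  P=1,RW=1,US=1,PS=0
  L1 @0x2C[9] → 0x2F007  P=1,RW=1,US=1,PS=0
  L2 @0x2F[7] → 0x30007  P=1,RW=1,US=1,PS=0
  L3 @0x30[20] → 0x34007  P=1,RW=1,US=1,PS=0
  → PA=0x34C7A  (4 entries read)

Entries read for #0: 4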